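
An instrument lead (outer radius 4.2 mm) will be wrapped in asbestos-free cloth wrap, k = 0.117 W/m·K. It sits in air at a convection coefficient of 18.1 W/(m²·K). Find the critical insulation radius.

For a cylinder r_cr = k/h = 0.117/18.1
r_cr = 6.46 mm; since the bare radius (4.2 mm) is below r_cr, adding a thin layer of insulation will *increase* heat loss.

r_cr ≈ 6.46 mm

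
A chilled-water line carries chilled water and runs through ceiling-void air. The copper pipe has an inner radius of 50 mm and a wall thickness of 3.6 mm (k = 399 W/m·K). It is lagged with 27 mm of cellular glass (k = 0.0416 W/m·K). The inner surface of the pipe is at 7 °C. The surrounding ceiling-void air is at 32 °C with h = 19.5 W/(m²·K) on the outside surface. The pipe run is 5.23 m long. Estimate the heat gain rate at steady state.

Cylindrical conduction, so R = ln(r₂/r₁)/(2πkL) per layer, in series:
R_copper pipe wall = ln(53.6/50)/(2π×399×5.23) = 5.303×10^-6 K/W
R_cellular glass = ln(80.6/53.6)/(2π×0.0416×5.23) = 0.2984 K/W
R_outer film = 1/(h_o·2πr_oL) = 1/(19.5×2π×0.0806×5.23) = 0.01936 K/W
R_total = 0.3178 K/W
Q = ΔT/R_total = 25/0.3178

Q ≈ 78.7 W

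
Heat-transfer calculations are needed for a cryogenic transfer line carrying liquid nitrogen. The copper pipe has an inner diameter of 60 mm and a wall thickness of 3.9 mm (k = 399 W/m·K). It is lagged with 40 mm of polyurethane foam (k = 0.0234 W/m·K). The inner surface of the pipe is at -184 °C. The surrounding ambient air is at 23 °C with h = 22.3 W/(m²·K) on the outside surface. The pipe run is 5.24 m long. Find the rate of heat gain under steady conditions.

Q ≈ 201 W

Per-layer cylindrical resistances, series-summed:
R_copper pipe wall = ln(33.9/30)/(2π×399×5.24) = 9.304×10^-6 K/W
R_polyurethane foam = ln(73.9/33.9)/(2π×0.0234×5.24) = 1.012 K/W
R_outer film = 1/(h_o·2πr_oL) = 1/(22.3×2π×0.0739×5.24) = 0.01843 K/W
R_total = 1.03 K/W
Q = ΔT/R_total = 207/1.03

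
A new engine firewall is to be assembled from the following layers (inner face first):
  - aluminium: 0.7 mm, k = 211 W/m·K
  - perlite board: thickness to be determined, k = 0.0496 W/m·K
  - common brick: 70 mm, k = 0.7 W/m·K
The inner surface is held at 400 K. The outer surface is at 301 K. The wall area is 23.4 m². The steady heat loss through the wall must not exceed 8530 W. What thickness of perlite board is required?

L ≈ 8.51 mm

Thermal resistances in series:
R_aluminium = L/(kA) = 0.0007/(211×23.4) = 1.418×10^-7 K/W
R_common brick = L/(kA) = 0.07/(0.7×23.4) = 0.004274 K/W
Sum of the known resistances R_other = 0.004274 K/W
Required total resistance R_tot = ΔT/Q_allow = 99/8530 = 0.01161 K/W
R_perlite board = R_tot − R_other = 0.007332 K/W
L = R·k·A = 0.007332×0.0496×23.4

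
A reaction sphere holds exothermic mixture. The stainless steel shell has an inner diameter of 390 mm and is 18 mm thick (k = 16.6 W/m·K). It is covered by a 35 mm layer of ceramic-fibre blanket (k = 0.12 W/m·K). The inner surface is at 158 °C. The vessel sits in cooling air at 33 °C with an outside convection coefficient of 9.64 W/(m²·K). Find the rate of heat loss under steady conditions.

Q ≈ 217 W

Radial (spherical) resistances in series:
R_stainless steel shell = (1/0.195 − 1/0.213)/(4π×16.6) = 0.002077 K/W
R_ceramic-fibre blanket = (1/0.213 − 1/0.248)/(4π×0.12) = 0.4394 K/W
R_outer film = 1/(h·4πr_o²) = 1/(9.64×4π×0.248²) = 0.1342 K/W
R_total = 0.5757 K/W
Q = ΔT/R_total = 125/0.5757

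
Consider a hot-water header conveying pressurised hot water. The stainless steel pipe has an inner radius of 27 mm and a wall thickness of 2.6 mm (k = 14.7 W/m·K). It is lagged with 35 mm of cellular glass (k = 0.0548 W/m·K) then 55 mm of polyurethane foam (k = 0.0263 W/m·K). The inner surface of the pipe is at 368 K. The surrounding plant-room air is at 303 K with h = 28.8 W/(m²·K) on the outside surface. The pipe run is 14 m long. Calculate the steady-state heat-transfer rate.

Radial resistances (cylindrical: R_cond = ln(r_o/r_i)/(2πkL), R_conv = 1/(h·2πrL)):
R_stainless steel pipe wall = ln(29.6/27)/(2π×14.7×14) = 7.11×10^-5 K/W
R_cellular glass = ln(64.6/29.6)/(2π×0.0548×14) = 0.1619 K/W
R_polyurethane foam = ln(119.6/64.6)/(2π×0.0263×14) = 0.2662 K/W
R_outer film = 1/(h_o·2πr_oL) = 1/(28.8×2π×0.1196×14) = 0.0033 K/W
R_total = 0.4315 K/W
Q = ΔT/R_total = 65/0.4315

Q ≈ 151 W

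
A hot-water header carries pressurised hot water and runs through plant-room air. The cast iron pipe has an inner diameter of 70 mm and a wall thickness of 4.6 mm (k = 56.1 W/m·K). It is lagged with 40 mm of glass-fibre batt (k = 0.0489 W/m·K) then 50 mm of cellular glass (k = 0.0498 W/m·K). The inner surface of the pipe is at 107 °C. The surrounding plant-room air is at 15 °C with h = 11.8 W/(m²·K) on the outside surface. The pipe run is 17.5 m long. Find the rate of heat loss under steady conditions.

For a radial system each layer contributes R = ln(r_out/r_in)/(2πkL); films add R = 1/(hA).
R_cast iron pipe wall = ln(39.6/35)/(2π×56.1×17.5) = 2.002×10^-5 K/W
R_glass-fibre batt = ln(79.6/39.6)/(2π×0.0489×17.5) = 0.1299 K/W
R_cellular glass = ln(129.6/79.6)/(2π×0.0498×17.5) = 0.08902 K/W
R_outer film = 1/(h_o·2πr_oL) = 1/(11.8×2π×0.1296×17.5) = 0.005947 K/W
R_total = 0.2248 K/W
Q = ΔT/R_total = 92/0.2248

Q ≈ 409 W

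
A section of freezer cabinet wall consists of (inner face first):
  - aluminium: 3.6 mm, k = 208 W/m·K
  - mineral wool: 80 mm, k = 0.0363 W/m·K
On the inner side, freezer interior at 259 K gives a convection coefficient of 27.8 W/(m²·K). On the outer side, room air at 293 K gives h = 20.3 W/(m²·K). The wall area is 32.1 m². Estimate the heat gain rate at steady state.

Thermal resistances in series:
R_inner film = 1/(h_i·A) = 1/(27.8×32.1) = 0.001121 K/W
R_aluminium = L/(kA) = 0.0036/(208×32.1) = 5.392×10^-7 K/W
R_mineral wool = L/(kA) = 0.08/(0.0363×32.1) = 0.06866 K/W
R_outer film = 1/(h_o·A) = 1/(20.3×32.1) = 0.001535 K/W
R_total = 0.07131 K/W
Q = ΔT / R_total = 34 / 0.07131

Q ≈ 477 W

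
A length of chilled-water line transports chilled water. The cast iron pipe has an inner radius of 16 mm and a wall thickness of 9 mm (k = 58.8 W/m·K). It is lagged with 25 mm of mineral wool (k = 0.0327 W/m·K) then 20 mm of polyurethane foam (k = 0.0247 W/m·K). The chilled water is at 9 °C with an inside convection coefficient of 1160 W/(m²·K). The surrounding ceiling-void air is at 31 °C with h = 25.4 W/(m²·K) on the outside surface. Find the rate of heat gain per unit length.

q′ ≈ 3.9 W/m

Cylindrical conduction, so R = ln(r₂/r₁)/(2πkL) per layer, in series:
R_inner film = 1/(h_i·2πr₁L) = 1/(1160×2π×0.016×1) = 0.008575 K/W
R_cast iron pipe wall = ln(25/16)/(2π×58.8×1) = 0.001208 K/W
R_mineral wool = ln(50/25)/(2π×0.0327×1) = 3.374 K/W
R_polyurethane foam = ln(70/50)/(2π×0.0247×1) = 2.168 K/W
R_outer film = 1/(h_o·2πr_oL) = 1/(25.4×2π×0.07×1) = 0.08951 K/W
R_total = 5.641 K/W
Q = ΔT/R_total = 22/5.641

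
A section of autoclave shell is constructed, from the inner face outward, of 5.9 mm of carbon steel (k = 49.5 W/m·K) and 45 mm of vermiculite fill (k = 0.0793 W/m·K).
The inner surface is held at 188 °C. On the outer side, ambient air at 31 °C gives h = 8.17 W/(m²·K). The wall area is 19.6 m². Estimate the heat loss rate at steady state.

Q ≈ 4460 W

Series thermal resistances:
R_carbon steel = L/(kA) = 0.0059/(49.5×19.6) = 6.081×10^-6 K/W
R_vermiculite fill = L/(kA) = 0.045/(0.0793×19.6) = 0.02895 K/W
R_outer film = 1/(h_o·A) = 1/(8.17×19.6) = 0.006245 K/W
R_total = 0.0352 K/W
Q = ΔT / R_total = 157 / 0.0352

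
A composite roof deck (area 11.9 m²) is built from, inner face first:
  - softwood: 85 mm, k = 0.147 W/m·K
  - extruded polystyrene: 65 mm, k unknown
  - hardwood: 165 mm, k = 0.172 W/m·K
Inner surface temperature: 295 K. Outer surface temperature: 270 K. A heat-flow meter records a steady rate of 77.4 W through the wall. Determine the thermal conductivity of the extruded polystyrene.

k ≈ 0.0282 W/(m·K)

Using the resistance-network approach (series):
R_softwood = L/(kA) = 0.085/(0.147×11.9) = 0.04859 K/W
R_hardwood = L/(kA) = 0.165/(0.172×11.9) = 0.08061 K/W
Sum of known resistances R_other = 0.1292 K/W
Total R = ΔT/Q = 25/77.4 = 0.323 K/W
R_extruded polystyrene = R_total − R_other = 0.1938 K/W
k = L/(R·A) = 0.065/(0.1938×11.9)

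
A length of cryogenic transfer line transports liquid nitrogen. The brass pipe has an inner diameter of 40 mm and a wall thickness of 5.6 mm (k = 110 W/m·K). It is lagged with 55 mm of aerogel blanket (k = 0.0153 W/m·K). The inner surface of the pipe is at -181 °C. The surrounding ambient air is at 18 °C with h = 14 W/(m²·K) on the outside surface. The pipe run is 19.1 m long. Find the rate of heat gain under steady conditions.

Radial resistances (cylindrical: R_cond = ln(r_o/r_i)/(2πkL), R_conv = 1/(h·2πrL)):
R_brass pipe wall = ln(25.6/20)/(2π×110×19.1) = 1.87×10^-5 K/W
R_aerogel blanket = ln(80.6/25.6)/(2π×0.0153×19.1) = 0.6246 K/W
R_outer film = 1/(h_o·2πr_oL) = 1/(14×2π×0.0806×19.1) = 0.007385 K/W
R_total = 0.632 K/W
Q = ΔT/R_total = 199/0.632

Q ≈ 315 W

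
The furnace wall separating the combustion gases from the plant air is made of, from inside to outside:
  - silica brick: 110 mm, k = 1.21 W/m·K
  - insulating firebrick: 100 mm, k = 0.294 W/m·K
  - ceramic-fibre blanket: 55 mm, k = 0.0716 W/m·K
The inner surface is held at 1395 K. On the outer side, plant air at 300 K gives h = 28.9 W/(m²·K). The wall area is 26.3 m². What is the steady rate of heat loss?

Q ≈ 23300 W

Thermal resistances in series:
R_silica brick = L/(kA) = 0.11/(1.21×26.3) = 0.003457 K/W
R_insulating firebrick = L/(kA) = 0.1/(0.294×26.3) = 0.01293 K/W
R_ceramic-fibre blanket = L/(kA) = 0.055/(0.0716×26.3) = 0.02921 K/W
R_outer film = 1/(h_o·A) = 1/(28.9×26.3) = 0.001316 K/W
R_total = 0.04691 K/W
Q = ΔT / R_total = 1095 / 0.04691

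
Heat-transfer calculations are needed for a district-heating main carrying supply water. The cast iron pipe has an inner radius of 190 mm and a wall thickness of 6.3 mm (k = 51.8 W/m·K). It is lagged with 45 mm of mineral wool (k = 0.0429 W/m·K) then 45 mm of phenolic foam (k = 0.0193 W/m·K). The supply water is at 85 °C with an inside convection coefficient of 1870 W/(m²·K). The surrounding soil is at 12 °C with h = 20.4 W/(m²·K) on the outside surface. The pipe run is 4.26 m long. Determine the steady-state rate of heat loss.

Per-layer cylindrical resistances, series-summed:
R_inner film = 1/(h_i·2πr₁L) = 1/(1870×2π×0.19×4.26) = 1.052×10^-4 K/W
R_cast iron pipe wall = ln(196.3/190)/(2π×51.8×4.26) = 2.353×10^-5 K/W
R_mineral wool = ln(241.3/196.3)/(2π×0.0429×4.26) = 0.1797 K/W
R_phenolic foam = ln(286.3/241.3)/(2π×0.0193×4.26) = 0.331 K/W
R_outer film = 1/(h_o·2πr_oL) = 1/(20.4×2π×0.2863×4.26) = 0.006397 K/W
R_total = 0.5173 K/W
Q = ΔT/R_total = 73/0.5173

Q ≈ 141 W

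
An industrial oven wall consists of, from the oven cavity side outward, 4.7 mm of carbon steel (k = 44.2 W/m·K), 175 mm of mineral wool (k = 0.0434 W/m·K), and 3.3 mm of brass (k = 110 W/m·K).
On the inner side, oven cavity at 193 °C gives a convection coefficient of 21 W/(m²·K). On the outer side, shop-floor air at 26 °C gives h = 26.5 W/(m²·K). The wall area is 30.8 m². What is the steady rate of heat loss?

Q ≈ 1250 W

Thermal resistances in series:
R_inner film = 1/(h_i·A) = 1/(21×30.8) = 0.001546 K/W
R_carbon steel = L/(kA) = 0.0047/(44.2×30.8) = 3.452×10^-6 K/W
R_mineral wool = L/(kA) = 0.175/(0.0434×30.8) = 0.1309 K/W
R_brass = L/(kA) = 0.0033/(110×30.8) = 9.74×10^-7 K/W
R_outer film = 1/(h_o·A) = 1/(26.5×30.8) = 0.001225 K/W
R_total = 0.1337 K/W
Q = ΔT / R_total = 167 / 0.1337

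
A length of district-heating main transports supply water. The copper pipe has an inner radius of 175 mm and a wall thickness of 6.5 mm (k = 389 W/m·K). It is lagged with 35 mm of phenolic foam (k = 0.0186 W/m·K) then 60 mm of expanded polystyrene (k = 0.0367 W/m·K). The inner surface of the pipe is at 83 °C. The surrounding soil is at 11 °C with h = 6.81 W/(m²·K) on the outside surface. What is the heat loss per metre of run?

q′ ≈ 27.1 W/m

Per-layer cylindrical resistances, series-summed:
R_copper pipe wall = ln(181.5/175)/(2π×389×1) = 1.492×10^-5 K/W
R_phenolic foam = ln(216.5/181.5)/(2π×0.0186×1) = 1.509 K/W
R_expanded polystyrene = ln(276.5/216.5)/(2π×0.0367×1) = 1.061 K/W
R_outer film = 1/(h_o·2πr_oL) = 1/(6.81×2π×0.2765×1) = 0.08452 K/W
R_total = 2.654 K/W
Q = ΔT/R_total = 72/2.654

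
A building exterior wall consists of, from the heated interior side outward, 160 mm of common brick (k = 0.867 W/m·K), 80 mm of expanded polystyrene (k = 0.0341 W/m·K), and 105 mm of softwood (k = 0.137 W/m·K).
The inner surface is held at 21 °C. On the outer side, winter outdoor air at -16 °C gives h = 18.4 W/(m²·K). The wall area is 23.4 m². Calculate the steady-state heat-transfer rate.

Series thermal resistances:
R_common brick = L/(kA) = 0.16/(0.867×23.4) = 0.007887 K/W
R_expanded polystyrene = L/(kA) = 0.08/(0.0341×23.4) = 0.1003 K/W
R_softwood = L/(kA) = 0.105/(0.137×23.4) = 0.03275 K/W
R_outer film = 1/(h_o·A) = 1/(18.4×23.4) = 0.002323 K/W
R_total = 0.1432 K/W
Q = ΔT / R_total = 37 / 0.1432

Q ≈ 258 W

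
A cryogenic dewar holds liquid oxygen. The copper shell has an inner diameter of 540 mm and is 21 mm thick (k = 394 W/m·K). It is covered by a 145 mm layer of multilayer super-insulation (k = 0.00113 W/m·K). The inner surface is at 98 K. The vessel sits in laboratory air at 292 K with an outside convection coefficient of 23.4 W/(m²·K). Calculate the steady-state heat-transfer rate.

For a spherical shell R = (1/r₁ − 1/r₂)/(4πk); film R = 1/(h·4πr²). In series:
R_copper shell = (1/0.27 − 1/0.291)/(4π×394) = 5.398×10^-5 K/W
R_multilayer super-insulation = (1/0.291 − 1/0.436)/(4π×0.00113) = 80.48 K/W
R_outer film = 1/(h·4πr_o²) = 1/(23.4×4π×0.436²) = 0.01789 K/W
R_total = 80.5 K/W
Q = ΔT/R_total = 194/80.5

Q ≈ 2.41 W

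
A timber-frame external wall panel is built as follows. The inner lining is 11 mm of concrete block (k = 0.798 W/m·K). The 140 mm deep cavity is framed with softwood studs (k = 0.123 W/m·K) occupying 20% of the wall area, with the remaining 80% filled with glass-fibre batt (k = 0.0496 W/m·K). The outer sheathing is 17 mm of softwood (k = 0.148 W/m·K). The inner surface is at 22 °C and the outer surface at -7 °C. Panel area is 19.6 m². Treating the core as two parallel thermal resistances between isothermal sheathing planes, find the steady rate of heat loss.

Q ≈ 246 W

Sheathing layers in series; stud and cavity paths in parallel between them.
R_inner = 0.011/(0.798×19.6) = 7.033×10^-4 K/W
R_stud  = 0.14/(0.123×0.2×19.6) = 0.2904 K/W
R_cav   = 0.14/(0.0496×0.8×19.6) = 0.18 K/W
1/R_core = 1/R_stud + 1/R_cav → R_core = 0.1111 K/W
R_outer = 0.017/(0.148×19.6) = 0.00586 K/W
R_total = 0.1177 K/W
Q = ΔT/R_total = 29/0.1177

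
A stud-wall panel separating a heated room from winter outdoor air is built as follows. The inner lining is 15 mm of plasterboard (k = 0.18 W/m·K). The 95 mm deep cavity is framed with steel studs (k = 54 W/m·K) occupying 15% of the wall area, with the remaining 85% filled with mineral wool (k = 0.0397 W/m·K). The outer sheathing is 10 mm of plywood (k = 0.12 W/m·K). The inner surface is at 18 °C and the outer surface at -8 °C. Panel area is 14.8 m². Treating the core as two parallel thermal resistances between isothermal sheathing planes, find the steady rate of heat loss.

Q ≈ 2160 W

Sheathing layers in series; stud and cavity paths in parallel between them.
R_inner = 0.015/(0.18×14.8) = 0.005631 K/W
R_stud  = 0.095/(54×0.15×14.8) = 7.925×10^-4 K/W
R_cav   = 0.095/(0.0397×0.85×14.8) = 0.1902 K/W
1/R_core = 1/R_stud + 1/R_cav → R_core = 7.892×10^-4 K/W
R_outer = 0.01/(0.12×14.8) = 0.005631 K/W
R_total = 0.01205 K/W
Q = ΔT/R_total = 26/0.01205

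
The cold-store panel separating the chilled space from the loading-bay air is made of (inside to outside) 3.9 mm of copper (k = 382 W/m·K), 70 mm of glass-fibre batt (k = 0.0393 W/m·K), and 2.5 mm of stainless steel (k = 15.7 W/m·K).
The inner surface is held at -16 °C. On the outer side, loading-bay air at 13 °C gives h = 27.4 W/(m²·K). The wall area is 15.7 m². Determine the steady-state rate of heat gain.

Q ≈ 250 W

Treating each layer as a thermal resistance in series:
R_copper = L/(kA) = 0.0039/(382×15.7) = 6.503×10^-7 K/W
R_glass-fibre batt = L/(kA) = 0.07/(0.0393×15.7) = 0.1135 K/W
R_stainless steel = L/(kA) = 0.0025/(15.7×15.7) = 1.014×10^-5 K/W
R_outer film = 1/(h_o·A) = 1/(27.4×15.7) = 0.002325 K/W
R_total = 0.1158 K/W
Q = ΔT / R_total = 29 / 0.1158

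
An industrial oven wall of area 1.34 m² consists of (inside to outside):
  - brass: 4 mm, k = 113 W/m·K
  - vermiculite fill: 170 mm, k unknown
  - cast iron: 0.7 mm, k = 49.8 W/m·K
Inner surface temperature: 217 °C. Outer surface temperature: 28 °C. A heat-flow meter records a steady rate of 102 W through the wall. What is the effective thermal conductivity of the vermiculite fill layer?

k ≈ 0.0685 W/(m·K)

Using the resistance-network approach (series):
R_brass = L/(kA) = 0.004/(113×1.34) = 2.642×10^-5 K/W
R_cast iron = L/(kA) = 0.0007/(49.8×1.34) = 1.049×10^-5 K/W
Sum of known resistances R_other = 3.691×10^-5 K/W
Total R = ΔT/Q = 189/102 = 1.853 K/W
R_vermiculite fill = R_total − R_other = 1.853 K/W
k = L/(R·A) = 0.17/(1.853×1.34)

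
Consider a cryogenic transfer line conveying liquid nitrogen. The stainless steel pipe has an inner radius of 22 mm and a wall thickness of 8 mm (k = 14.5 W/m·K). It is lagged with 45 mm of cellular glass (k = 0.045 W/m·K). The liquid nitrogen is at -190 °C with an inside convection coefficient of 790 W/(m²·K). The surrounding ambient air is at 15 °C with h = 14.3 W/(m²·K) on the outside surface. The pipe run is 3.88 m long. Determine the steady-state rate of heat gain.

Q ≈ 234 W

Treating each annulus and film as a series resistance:
R_inner film = 1/(h_i·2πr₁L) = 1/(790×2π×0.022×3.88) = 0.00236 K/W
R_stainless steel pipe wall = ln(30/22)/(2π×14.5×3.88) = 8.774×10^-4 K/W
R_cellular glass = ln(75/30)/(2π×0.045×3.88) = 0.8352 K/W
R_outer film = 1/(h_o·2πr_oL) = 1/(14.3×2π×0.075×3.88) = 0.03825 K/W
R_total = 0.8767 K/W
Q = ΔT/R_total = 205/0.8767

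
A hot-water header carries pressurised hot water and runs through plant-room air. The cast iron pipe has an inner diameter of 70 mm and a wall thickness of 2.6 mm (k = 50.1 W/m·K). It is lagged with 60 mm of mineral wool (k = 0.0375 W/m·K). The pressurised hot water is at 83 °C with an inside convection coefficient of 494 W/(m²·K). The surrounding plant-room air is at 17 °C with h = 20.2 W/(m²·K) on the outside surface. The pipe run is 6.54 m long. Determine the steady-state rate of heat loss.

Q ≈ 104 W

Cylindrical conduction, so R = ln(r₂/r₁)/(2πkL) per layer, in series:
R_inner film = 1/(h_i·2πr₁L) = 1/(494×2π×0.035×6.54) = 0.001407 K/W
R_cast iron pipe wall = ln(37.6/35)/(2π×50.1×6.54) = 3.481×10^-5 K/W
R_mineral wool = ln(97.6/37.6)/(2π×0.0375×6.54) = 0.619 K/W
R_outer film = 1/(h_o·2πr_oL) = 1/(20.2×2π×0.0976×6.54) = 0.01234 K/W
R_total = 0.6328 K/W
Q = ΔT/R_total = 66/0.6328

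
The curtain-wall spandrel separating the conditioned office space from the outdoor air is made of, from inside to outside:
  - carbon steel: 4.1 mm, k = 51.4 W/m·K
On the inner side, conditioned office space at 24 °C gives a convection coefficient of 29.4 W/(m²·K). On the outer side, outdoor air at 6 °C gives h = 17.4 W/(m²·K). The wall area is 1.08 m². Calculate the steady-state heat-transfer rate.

Q ≈ 212 W

Using the resistance-network approach (series):
R_inner film = 1/(h_i·A) = 1/(29.4×1.08) = 0.03149 K/W
R_carbon steel = L/(kA) = 0.0041/(51.4×1.08) = 7.386×10^-5 K/W
R_outer film = 1/(h_o·A) = 1/(17.4×1.08) = 0.05321 K/W
R_total = 0.08478 K/W
Q = ΔT / R_total = 18 / 0.08478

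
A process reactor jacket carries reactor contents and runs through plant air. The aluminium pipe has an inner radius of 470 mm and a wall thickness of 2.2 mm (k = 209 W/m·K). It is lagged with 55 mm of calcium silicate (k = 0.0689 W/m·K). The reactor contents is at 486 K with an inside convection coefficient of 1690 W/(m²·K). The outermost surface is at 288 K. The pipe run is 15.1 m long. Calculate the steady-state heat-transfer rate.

Treating each annulus and film as a series resistance:
R_inner film = 1/(h_i·2πr₁L) = 1/(1690×2π×0.47×15.1) = 1.327×10^-5 K/W
R_aluminium pipe wall = ln(472.2/470)/(2π×209×15.1) = 2.355×10^-7 K/W
R_calcium silicate = ln(527.2/472.2)/(2π×0.0689×15.1) = 0.01685 K/W
R_total = 0.01687 K/W
Q = ΔT/R_total = 198/0.01687

Q ≈ 11700 W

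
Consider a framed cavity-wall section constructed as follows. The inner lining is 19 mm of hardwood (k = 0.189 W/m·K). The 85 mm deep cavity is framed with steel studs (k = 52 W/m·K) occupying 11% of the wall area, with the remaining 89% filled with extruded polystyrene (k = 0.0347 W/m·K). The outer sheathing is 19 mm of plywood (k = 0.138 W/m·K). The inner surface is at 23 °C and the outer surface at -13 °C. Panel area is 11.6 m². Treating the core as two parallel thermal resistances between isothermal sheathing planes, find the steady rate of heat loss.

Sheathing layers in series; stud and cavity paths in parallel between them.
R_inner = 0.019/(0.189×11.6) = 0.008666 K/W
R_stud  = 0.085/(52×0.11×11.6) = 0.001281 K/W
R_cav   = 0.085/(0.0347×0.89×11.6) = 0.2373 K/W
1/R_core = 1/R_stud + 1/R_cav → R_core = 0.001274 K/W
R_outer = 0.019/(0.138×11.6) = 0.01187 K/W
R_total = 0.02181 K/W
Q = ΔT/R_total = 36/0.02181

Q ≈ 1650 W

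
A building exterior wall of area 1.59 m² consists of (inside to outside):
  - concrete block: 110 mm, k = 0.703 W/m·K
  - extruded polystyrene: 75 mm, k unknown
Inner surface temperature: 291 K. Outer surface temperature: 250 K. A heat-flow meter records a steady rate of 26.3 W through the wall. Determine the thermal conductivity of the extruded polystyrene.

Using the resistance-network approach (series):
R_concrete block = L/(kA) = 0.11/(0.703×1.59) = 0.09841 K/W
Sum of known resistances R_other = 0.09841 K/W
Total R = ΔT/Q = 41/26.3 = 1.559 K/W
R_extruded polystyrene = R_total − R_other = 1.461 K/W
k = L/(R·A) = 0.075/(1.461×1.59)

k ≈ 0.0323 W/(m·K)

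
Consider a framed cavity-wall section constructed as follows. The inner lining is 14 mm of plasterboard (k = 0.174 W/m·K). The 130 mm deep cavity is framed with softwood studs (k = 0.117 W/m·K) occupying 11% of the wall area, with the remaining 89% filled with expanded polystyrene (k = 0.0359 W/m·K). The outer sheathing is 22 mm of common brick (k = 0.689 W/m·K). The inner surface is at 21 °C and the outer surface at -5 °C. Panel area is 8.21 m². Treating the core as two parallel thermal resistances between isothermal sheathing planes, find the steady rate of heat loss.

Q ≈ 70.9 W

Sheathing layers in series; stud and cavity paths in parallel between them.
R_inner = 0.014/(0.174×8.21) = 0.0098 K/W
R_stud  = 0.13/(0.117×0.11×8.21) = 1.23 K/W
R_cav   = 0.13/(0.0359×0.89×8.21) = 0.4956 K/W
1/R_core = 1/R_stud + 1/R_cav → R_core = 0.3533 K/W
R_outer = 0.022/(0.689×8.21) = 0.003889 K/W
R_total = 0.367 K/W
Q = ΔT/R_total = 26/0.367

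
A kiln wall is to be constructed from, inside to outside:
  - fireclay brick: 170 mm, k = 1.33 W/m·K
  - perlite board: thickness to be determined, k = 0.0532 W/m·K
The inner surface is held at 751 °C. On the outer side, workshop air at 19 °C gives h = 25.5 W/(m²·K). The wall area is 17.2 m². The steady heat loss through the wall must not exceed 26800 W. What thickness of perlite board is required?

Using the resistance-network approach (series):
R_fireclay brick = L/(kA) = 0.17/(1.33×17.2) = 0.007431 K/W
R_outer film = 1/(h_o·A) = 1/(25.5×17.2) = 0.00228 K/W
Sum of the known resistances R_other = 0.009711 K/W
Required total resistance R_tot = ΔT/Q_allow = 732/26800 = 0.02731 K/W
R_perlite board = R_tot − R_other = 0.0176 K/W
L = R·k·A = 0.0176×0.0532×17.2

L ≈ 16.1 mm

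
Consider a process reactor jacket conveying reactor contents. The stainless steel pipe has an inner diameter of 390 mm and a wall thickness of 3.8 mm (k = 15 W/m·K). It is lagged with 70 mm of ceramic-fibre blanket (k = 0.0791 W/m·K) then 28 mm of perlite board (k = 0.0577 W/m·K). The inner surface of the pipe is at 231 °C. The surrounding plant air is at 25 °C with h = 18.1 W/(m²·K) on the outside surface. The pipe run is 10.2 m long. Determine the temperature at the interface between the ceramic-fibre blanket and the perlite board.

Radial resistances (cylindrical: R_cond = ln(r_o/r_i)/(2πkL), R_conv = 1/(h·2πrL)):
R_stainless steel pipe wall = ln(198.8/195)/(2π×15×10.2) = 2.008×10^-5 K/W
R_ceramic-fibre blanket = ln(268.8/198.8)/(2π×0.0791×10.2) = 0.05951 K/W
R_perlite board = ln(296.8/268.8)/(2π×0.0577×10.2) = 0.0268 K/W
R_outer film = 1/(h_o·2πr_oL) = 1/(18.1×2π×0.2968×10.2) = 0.002905 K/W
R_total = 0.08923 K/W
Q = ΔT/R_total = 206/0.08923
Q = 2310 W
T_interface = T_inner − Q·ΣR(inner→interface) = 231 − 2310×0.05953

T ≈ 93.6 °C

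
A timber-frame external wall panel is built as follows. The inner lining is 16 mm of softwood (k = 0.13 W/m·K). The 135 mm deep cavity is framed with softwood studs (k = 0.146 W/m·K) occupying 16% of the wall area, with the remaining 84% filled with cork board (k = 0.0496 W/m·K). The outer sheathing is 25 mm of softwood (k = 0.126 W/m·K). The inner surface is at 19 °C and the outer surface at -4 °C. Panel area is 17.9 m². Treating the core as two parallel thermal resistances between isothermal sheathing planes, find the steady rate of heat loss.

Q ≈ 172 W

Sheathing layers in series; stud and cavity paths in parallel between them.
R_inner = 0.016/(0.13×17.9) = 0.006876 K/W
R_stud  = 0.135/(0.146×0.16×17.9) = 0.3229 K/W
R_cav   = 0.135/(0.0496×0.84×17.9) = 0.181 K/W
1/R_core = 1/R_stud + 1/R_cav → R_core = 0.116 K/W
R_outer = 0.025/(0.126×17.9) = 0.01108 K/W
R_total = 0.1339 K/W
Q = ΔT/R_total = 23/0.1339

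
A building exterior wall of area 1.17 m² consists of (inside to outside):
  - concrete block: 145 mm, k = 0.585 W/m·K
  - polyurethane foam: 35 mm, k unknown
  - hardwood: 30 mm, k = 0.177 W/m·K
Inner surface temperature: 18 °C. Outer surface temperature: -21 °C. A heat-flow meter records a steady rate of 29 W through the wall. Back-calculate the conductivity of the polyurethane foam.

k ≈ 0.0303 W/(m·K)

Treating each layer as a thermal resistance in series:
R_concrete block = L/(kA) = 0.145/(0.585×1.17) = 0.2118 K/W
R_hardwood = L/(kA) = 0.03/(0.177×1.17) = 0.1449 K/W
Sum of known resistances R_other = 0.3567 K/W
Total R = ΔT/Q = 39/29 = 1.345 K/W
R_polyurethane foam = R_total − R_other = 0.9881 K/W
k = L/(R·A) = 0.035/(0.9881×1.17)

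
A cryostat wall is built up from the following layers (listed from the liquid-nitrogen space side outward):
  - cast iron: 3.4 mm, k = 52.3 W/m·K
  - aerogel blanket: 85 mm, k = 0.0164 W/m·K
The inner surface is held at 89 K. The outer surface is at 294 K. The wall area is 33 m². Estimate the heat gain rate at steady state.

Model the wall as resistances in series:
R_cast iron = L/(kA) = 0.0034/(52.3×33) = 1.97×10^-6 K/W
R_aerogel blanket = L/(kA) = 0.085/(0.0164×33) = 0.1571 K/W
R_total = 0.1571 K/W
Q = ΔT / R_total = 205 / 0.1571

Q ≈ 1310 W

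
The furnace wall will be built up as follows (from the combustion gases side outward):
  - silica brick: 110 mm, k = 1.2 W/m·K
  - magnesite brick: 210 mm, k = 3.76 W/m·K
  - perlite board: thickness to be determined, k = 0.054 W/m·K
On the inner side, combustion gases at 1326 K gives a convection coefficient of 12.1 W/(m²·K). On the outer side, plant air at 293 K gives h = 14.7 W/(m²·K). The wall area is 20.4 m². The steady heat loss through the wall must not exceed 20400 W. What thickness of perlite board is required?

Treating each layer as a thermal resistance in series:
R_inner film = 1/(h_i·A) = 1/(12.1×20.4) = 0.004051 K/W
R_silica brick = L/(kA) = 0.11/(1.2×20.4) = 0.004493 K/W
R_magnesite brick = L/(kA) = 0.21/(3.76×20.4) = 0.002738 K/W
R_outer film = 1/(h_o·A) = 1/(14.7×20.4) = 0.003335 K/W
Sum of the known resistances R_other = 0.01462 K/W
Required total resistance R_tot = ΔT/Q_allow = 1033/20400 = 0.05064 K/W
R_perlite board = R_tot − R_other = 0.03602 K/W
L = R·k·A = 0.03602×0.054×20.4

L ≈ 39.7 mm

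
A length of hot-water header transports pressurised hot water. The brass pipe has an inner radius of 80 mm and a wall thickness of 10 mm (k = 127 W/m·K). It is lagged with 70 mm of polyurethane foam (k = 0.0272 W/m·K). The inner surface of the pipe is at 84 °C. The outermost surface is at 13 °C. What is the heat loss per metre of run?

q′ ≈ 21.1 W/m

Cylindrical conduction, so R = ln(r₂/r₁)/(2πkL) per layer, in series:
R_brass pipe wall = ln(90/80)/(2π×127×1) = 1.476×10^-4 K/W
R_polyurethane foam = ln(160/90)/(2π×0.0272×1) = 3.367 K/W
R_total = 3.367 K/W
Q = ΔT/R_total = 71/3.367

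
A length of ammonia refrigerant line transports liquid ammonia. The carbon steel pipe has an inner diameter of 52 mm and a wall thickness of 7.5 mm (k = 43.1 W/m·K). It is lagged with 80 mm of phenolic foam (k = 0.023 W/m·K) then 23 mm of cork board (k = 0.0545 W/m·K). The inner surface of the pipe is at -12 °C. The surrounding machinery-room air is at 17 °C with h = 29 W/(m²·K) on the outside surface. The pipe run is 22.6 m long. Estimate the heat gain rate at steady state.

Q ≈ 72.6 W

Treating each annulus and film as a series resistance:
R_carbon steel pipe wall = ln(33.5/26)/(2π×43.1×22.6) = 4.141×10^-5 K/W
R_phenolic foam = ln(113.5/33.5)/(2π×0.023×22.6) = 0.3736 K/W
R_cork board = ln(136.5/113.5)/(2π×0.0545×22.6) = 0.02384 K/W
R_outer film = 1/(h_o·2πr_oL) = 1/(29×2π×0.1365×22.6) = 0.001779 K/W
R_total = 0.3993 K/W
Q = ΔT/R_total = 29/0.3993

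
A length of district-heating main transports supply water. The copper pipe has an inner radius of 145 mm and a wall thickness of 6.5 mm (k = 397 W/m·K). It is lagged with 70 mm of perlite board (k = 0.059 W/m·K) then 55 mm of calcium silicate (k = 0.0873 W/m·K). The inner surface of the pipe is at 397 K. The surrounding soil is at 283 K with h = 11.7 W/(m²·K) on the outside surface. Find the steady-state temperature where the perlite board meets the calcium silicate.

T ≈ 318 K

Treating each annulus and film as a series resistance:
R_copper pipe wall = ln(151.5/145)/(2π×397×1) = 1.758×10^-5 K/W
R_perlite board = ln(221.5/151.5)/(2π×0.059×1) = 1.025 K/W
R_calcium silicate = ln(276.5/221.5)/(2π×0.0873×1) = 0.4043 K/W
R_outer film = 1/(h_o·2πr_oL) = 1/(11.7×2π×0.2765×1) = 0.0492 K/W
R_total = 1.478 K/W
Q = ΔT/R_total = 114/1.478
Q = 77.1 W/m
T_interface = T_inner − Q·ΣR(inner→interface) = 397 − 77.1×1.025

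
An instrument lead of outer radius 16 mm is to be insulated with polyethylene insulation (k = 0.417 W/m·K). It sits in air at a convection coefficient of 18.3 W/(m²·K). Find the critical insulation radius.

r_cr ≈ 22.8 mm

For a cylinder r_cr = k/h = 0.417/18.3
r_cr = 22.8 mm; since the bare radius (16 mm) is below r_cr, adding a thin layer of insulation will *increase* heat loss.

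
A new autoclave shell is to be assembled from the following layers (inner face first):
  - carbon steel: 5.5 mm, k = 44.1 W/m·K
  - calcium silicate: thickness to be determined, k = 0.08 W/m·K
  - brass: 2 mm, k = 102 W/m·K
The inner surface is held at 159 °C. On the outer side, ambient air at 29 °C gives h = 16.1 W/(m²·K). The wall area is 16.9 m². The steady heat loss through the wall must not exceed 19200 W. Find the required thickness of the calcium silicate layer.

L ≈ 4.17 mm

Using the resistance-network approach (series):
R_carbon steel = L/(kA) = 0.0055/(44.1×16.9) = 7.38×10^-6 K/W
R_brass = L/(kA) = 0.002/(102×16.9) = 1.16×10^-6 K/W
R_outer film = 1/(h_o·A) = 1/(16.1×16.9) = 0.003675 K/W
Sum of the known resistances R_other = 0.003684 K/W
Required total resistance R_tot = ΔT/Q_allow = 130/19200 = 0.006771 K/W
R_calcium silicate = R_tot − R_other = 0.003087 K/W
L = R·k·A = 0.003087×0.08×16.9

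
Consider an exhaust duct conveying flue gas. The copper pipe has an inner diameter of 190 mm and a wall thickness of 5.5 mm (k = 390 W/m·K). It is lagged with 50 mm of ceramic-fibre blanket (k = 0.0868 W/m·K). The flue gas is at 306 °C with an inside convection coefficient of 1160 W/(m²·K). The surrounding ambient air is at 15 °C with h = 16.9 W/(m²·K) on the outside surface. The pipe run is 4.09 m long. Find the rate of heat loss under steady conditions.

Cylindrical conduction, so R = ln(r₂/r₁)/(2πkL) per layer, in series:
R_inner film = 1/(h_i·2πr₁L) = 1/(1160×2π×0.095×4.09) = 3.531×10^-4 K/W
R_copper pipe wall = ln(100.5/95)/(2π×390×4.09) = 5.616×10^-6 K/W
R_ceramic-fibre blanket = ln(150.5/100.5)/(2π×0.0868×4.09) = 0.181 K/W
R_outer film = 1/(h_o·2πr_oL) = 1/(16.9×2π×0.1505×4.09) = 0.0153 K/W
R_total = 0.1967 K/W
Q = ΔT/R_total = 291/0.1967

Q ≈ 1480 W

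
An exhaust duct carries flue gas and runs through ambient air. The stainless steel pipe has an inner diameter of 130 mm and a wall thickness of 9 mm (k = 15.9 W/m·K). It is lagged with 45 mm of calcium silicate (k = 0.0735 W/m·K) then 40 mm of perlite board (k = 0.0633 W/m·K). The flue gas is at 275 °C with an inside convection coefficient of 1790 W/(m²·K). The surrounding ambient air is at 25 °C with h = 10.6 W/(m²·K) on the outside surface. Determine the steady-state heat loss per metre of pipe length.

q′ ≈ 135 W/m

Per-layer cylindrical resistances, series-summed:
R_inner film = 1/(h_i·2πr₁L) = 1/(1790×2π×0.065×1) = 0.001368 K/W
R_stainless steel pipe wall = ln(74/65)/(2π×15.9×1) = 0.001298 K/W
R_calcium silicate = ln(119/74)/(2π×0.0735×1) = 1.029 K/W
R_perlite board = ln(159/119)/(2π×0.0633×1) = 0.7286 K/W
R_outer film = 1/(h_o·2πr_oL) = 1/(10.6×2π×0.159×1) = 0.09443 K/W
R_total = 1.854 K/W
Q = ΔT/R_total = 250/1.854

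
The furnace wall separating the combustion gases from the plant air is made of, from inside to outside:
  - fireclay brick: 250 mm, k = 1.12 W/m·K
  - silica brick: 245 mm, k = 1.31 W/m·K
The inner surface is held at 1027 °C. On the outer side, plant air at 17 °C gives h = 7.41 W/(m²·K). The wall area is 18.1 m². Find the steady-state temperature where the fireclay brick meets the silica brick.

T ≈ 613 °C

Thermal resistances in series:
R_fireclay brick = L/(kA) = 0.25/(1.12×18.1) = 0.01233 K/W
R_silica brick = L/(kA) = 0.245/(1.31×18.1) = 0.01033 K/W
R_outer film = 1/(h_o·A) = 1/(7.41×18.1) = 0.007456 K/W
R_total = 0.03012 K/W;  Q = ΔT/R_total = 1010/0.03012 = 33530 W
T_interface = T_inner − Q·ΣR(inner→interface) = 1027 − 33500×0.01233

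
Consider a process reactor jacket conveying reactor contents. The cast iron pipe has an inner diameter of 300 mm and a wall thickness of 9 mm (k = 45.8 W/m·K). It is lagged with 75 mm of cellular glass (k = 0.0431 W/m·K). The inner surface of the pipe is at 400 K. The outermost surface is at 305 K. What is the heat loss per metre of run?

Per-layer cylindrical resistances, series-summed:
R_cast iron pipe wall = ln(159/150)/(2π×45.8×1) = 2.025×10^-4 K/W
R_cellular glass = ln(234/159)/(2π×0.0431×1) = 1.427 K/W
R_total = 1.427 K/W
Q = ΔT/R_total = 95/1.427

q′ ≈ 66.6 W/m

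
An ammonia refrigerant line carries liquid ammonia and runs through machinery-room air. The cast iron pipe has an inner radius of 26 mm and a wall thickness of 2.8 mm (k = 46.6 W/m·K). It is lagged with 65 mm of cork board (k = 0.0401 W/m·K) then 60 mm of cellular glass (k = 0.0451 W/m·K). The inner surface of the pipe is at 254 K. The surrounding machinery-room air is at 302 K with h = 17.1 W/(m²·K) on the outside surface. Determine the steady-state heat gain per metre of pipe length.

q′ ≈ 7.39 W/m

For a radial system each layer contributes R = ln(r_out/r_in)/(2πkL); films add R = 1/(hA).
R_cast iron pipe wall = ln(28.8/26)/(2π×46.6×1) = 3.493×10^-4 K/W
R_cork board = ln(93.8/28.8)/(2π×0.0401×1) = 4.686 K/W
R_cellular glass = ln(153.8/93.8)/(2π×0.0451×1) = 1.745 K/W
R_outer film = 1/(h_o·2πr_oL) = 1/(17.1×2π×0.1538×1) = 0.06052 K/W
R_total = 6.492 K/W
Q = ΔT/R_total = 48/6.492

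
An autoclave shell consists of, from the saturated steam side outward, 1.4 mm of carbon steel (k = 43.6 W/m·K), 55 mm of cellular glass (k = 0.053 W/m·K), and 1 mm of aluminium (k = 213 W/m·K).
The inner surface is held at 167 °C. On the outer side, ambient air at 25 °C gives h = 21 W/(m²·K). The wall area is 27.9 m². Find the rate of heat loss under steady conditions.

Series thermal resistances:
R_carbon steel = L/(kA) = 0.0014/(43.6×27.9) = 1.151×10^-6 K/W
R_cellular glass = L/(kA) = 0.055/(0.053×27.9) = 0.03719 K/W
R_aluminium = L/(kA) = 0.001/(213×27.9) = 1.683×10^-7 K/W
R_outer film = 1/(h_o·A) = 1/(21×27.9) = 0.001707 K/W
R_total = 0.0389 K/W
Q = ΔT / R_total = 142 / 0.0389

Q ≈ 3650 W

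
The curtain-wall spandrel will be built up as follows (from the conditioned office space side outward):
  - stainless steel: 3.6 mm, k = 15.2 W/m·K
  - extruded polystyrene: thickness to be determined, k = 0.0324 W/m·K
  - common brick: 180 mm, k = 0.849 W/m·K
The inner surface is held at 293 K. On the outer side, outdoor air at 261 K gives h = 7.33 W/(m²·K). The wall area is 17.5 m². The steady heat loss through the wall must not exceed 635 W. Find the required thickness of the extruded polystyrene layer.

L ≈ 17.3 mm

Using the resistance-network approach (series):
R_stainless steel = L/(kA) = 0.0036/(15.2×17.5) = 1.353×10^-5 K/W
R_common brick = L/(kA) = 0.18/(0.849×17.5) = 0.01212 K/W
R_outer film = 1/(h_o·A) = 1/(7.33×17.5) = 0.007796 K/W
Sum of the known resistances R_other = 0.01992 K/W
Required total resistance R_tot = ΔT/Q_allow = 32/635 = 0.05039 K/W
R_extruded polystyrene = R_tot − R_other = 0.03047 K/W
L = R·k·A = 0.03047×0.0324×17.5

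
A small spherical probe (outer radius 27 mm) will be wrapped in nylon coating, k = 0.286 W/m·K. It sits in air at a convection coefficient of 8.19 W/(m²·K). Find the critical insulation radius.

For a sphere r_cr = 2k/h = 2×0.286/8.19
r_cr = 69.8 mm; since the bare radius (27 mm) is below r_cr, adding a thin layer of insulation will *increase* heat loss.

r_cr ≈ 69.8 mm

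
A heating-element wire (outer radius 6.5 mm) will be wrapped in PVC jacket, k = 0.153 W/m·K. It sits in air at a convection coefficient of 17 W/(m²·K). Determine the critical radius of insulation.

For a cylinder r_cr = k/h = 0.153/17
r_cr = 9 mm; since the bare radius (6.5 mm) is below r_cr, adding a thin layer of insulation will *increase* heat loss.

r_cr ≈ 9 mm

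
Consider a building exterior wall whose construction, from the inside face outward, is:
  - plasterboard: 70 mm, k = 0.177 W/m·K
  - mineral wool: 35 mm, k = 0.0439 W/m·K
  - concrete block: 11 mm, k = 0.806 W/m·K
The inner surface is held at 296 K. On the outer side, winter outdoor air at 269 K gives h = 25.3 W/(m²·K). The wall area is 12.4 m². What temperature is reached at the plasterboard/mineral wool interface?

Treating each layer as a thermal resistance in series:
R_plasterboard = L/(kA) = 0.07/(0.177×12.4) = 0.03189 K/W
R_mineral wool = L/(kA) = 0.035/(0.0439×12.4) = 0.0643 K/W
R_concrete block = L/(kA) = 0.011/(0.806×12.4) = 0.001101 K/W
R_outer film = 1/(h_o·A) = 1/(25.3×12.4) = 0.003188 K/W
R_total = 0.1005 K/W;  Q = ΔT/R_total = 27/0.1005 = 268.7 W
T_interface = T_inner − Q·ΣR(inner→interface) = 296 − 269×0.03189

T ≈ 287 K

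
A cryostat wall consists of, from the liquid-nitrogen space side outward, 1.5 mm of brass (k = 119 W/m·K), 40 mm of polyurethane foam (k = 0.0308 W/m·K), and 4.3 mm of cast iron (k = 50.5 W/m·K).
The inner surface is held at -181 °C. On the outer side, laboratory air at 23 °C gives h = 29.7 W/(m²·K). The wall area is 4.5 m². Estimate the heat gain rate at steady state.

Q ≈ 689 W

Thermal resistances in series:
R_brass = L/(kA) = 0.0015/(119×4.5) = 2.801×10^-6 K/W
R_polyurethane foam = L/(kA) = 0.04/(0.0308×4.5) = 0.2886 K/W
R_cast iron = L/(kA) = 0.0043/(50.5×4.5) = 1.892×10^-5 K/W
R_outer film = 1/(h_o·A) = 1/(29.7×4.5) = 0.007482 K/W
R_total = 0.2961 K/W
Q = ΔT / R_total = 204 / 0.2961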